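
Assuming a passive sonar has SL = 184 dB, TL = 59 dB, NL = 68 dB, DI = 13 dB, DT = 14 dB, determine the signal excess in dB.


56 dB


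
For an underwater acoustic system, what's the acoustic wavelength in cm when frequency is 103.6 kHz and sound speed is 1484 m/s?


lambda = c/f = 1484 / 103600 = 0.0143 m = 1.43 cm

1.43 cm


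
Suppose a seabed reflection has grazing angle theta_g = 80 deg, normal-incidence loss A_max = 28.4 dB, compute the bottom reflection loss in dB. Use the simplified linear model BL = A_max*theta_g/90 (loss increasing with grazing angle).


BL = A_max * theta_g / 90 = 28.4 * 80 / 90 = 25.24

25.24 dB


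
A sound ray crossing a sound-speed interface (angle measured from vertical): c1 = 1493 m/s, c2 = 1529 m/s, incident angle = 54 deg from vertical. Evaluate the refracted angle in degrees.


sin(theta2) = (c2/c1)*sin(theta1) = (1529/1493)*sin(54 deg) = 0.82852
theta2 = arcsin(0.82852) = 55.95

55.95 deg


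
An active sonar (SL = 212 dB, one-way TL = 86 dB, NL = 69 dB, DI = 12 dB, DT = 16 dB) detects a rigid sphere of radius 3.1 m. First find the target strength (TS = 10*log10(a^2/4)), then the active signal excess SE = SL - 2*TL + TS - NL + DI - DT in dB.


Step 1: TS = 10*log10(3.1^2/4) = 3.81 dB
Step 2: SE = SL - 2*TL + TS - NL + DI - DT = 212 - 2*86 + (3.81) - 69 + 12 - 16 = -29.19

-29.19 dB


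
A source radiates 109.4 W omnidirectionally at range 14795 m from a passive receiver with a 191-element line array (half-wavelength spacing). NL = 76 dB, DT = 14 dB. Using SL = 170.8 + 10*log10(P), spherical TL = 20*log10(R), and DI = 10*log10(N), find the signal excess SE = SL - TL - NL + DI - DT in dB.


Step 1: SL = 170.8 + 10*log10(109.4) = 191.19 dB
Step 2: TL = 20*log10(14795) = 83.4 dB
Step 3: DI = 10*log10(191) = 22.81 dB
Step 4: SE = SL - TL - NL + DI - DT = 191.19 - 83.4 - 76 + 22.81 - 14 = 40.6

40.6 dB


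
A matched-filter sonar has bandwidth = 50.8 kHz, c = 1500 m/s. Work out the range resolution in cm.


dR = c/(2*BW) = 1500 / (2 * 50.8e3) = 0.0148 m = 1.48 cm

1.48 cm


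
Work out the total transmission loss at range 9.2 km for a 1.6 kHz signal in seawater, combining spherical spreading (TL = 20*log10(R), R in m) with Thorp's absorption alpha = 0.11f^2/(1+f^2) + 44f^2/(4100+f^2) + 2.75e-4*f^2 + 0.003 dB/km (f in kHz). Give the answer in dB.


80.29 dB


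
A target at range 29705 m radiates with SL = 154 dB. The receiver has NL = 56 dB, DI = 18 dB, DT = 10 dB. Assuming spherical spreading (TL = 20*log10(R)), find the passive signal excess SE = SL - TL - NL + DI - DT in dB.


16.54 dB


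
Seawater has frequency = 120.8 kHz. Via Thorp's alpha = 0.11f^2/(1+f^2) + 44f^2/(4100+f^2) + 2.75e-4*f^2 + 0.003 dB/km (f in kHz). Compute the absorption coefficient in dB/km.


38.475 dB/km


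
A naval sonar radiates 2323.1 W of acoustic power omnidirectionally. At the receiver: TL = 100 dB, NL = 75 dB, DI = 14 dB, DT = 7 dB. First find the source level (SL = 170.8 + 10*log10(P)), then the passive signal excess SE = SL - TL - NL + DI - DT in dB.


Step 1: SL = 170.8 + 10*log10(2323.1) = 204.46 dB
Step 2: SE = SL - TL - NL + DI - DT = 204.46 - 100 - 75 + 14 - 7 = 36.46

36.46 dB


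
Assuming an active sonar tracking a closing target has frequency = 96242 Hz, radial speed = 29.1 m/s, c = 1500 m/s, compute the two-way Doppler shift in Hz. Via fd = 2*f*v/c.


fd = 2*f*v/c = 2 * 96242 * 29.1 / 1500 = 3734.19

3734.19 Hz


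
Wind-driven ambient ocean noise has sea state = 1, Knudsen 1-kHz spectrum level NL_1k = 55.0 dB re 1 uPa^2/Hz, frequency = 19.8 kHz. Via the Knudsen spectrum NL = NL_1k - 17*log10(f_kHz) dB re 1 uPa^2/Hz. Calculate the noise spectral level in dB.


NL = NL_1k - 17*log10(f_kHz) = 55.0 - 17*log10(19.8) = 55.0 - (22.04) = 32.96

32.96 dB


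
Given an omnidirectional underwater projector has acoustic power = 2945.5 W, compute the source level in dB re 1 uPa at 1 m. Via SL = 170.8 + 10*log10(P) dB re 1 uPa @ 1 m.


SL = 170.8 + 10*log10(2945.5) = 170.8 + 34.69 = 205.49

205.49 dB


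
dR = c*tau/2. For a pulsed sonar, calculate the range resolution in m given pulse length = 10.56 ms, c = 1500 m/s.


dR = c*tau/2 = 1500 * 10.56e-3 / 2 = 7.92

7.92 m


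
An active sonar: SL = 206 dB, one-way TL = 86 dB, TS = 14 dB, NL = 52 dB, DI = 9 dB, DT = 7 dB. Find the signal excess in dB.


SE = SL - 2*TL + TS - NL + DI - DT = 206 - 2*86 + (14) - 52 + 9 - 7 = -2

-2 dB


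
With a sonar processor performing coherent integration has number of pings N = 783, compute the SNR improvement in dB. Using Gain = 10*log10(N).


Gain = 10*log10(783) = 28.94

28.94 dB


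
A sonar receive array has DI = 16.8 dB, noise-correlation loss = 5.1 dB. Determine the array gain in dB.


AG = DI - L_corr = 16.8 - 5.1 = 11.7

11.7 dB


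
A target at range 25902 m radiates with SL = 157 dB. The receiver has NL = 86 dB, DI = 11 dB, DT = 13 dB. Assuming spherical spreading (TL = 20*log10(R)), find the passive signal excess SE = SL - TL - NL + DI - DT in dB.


-19.27 dB


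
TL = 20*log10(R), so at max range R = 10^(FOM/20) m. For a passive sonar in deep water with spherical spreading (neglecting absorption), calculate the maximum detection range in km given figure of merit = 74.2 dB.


At max range FOM = TL, so 20*log10(R) = 74.2
R = 10^(74.2/20) = 5128.61 m = 5.13 km

5.13 km


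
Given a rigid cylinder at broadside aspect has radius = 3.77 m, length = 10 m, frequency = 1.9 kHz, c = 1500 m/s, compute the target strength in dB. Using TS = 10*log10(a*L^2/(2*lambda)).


23.78 dB


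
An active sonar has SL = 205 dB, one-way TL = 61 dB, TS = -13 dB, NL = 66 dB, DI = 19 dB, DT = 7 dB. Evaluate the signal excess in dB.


SE = SL - 2*TL + TS - NL + DI - DT = 205 - 2*61 + (-13) - 66 + 19 - 7 = 16

16 dB


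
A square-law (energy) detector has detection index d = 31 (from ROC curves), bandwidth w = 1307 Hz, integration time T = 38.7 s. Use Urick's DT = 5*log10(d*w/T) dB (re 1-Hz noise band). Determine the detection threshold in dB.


15.1 dB


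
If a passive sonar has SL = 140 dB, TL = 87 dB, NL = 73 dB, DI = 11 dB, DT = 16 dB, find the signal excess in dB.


SE = SL - TL - NL + DI - DT = 140 - 87 - 73 + 11 - 16 = -25

-25 dB


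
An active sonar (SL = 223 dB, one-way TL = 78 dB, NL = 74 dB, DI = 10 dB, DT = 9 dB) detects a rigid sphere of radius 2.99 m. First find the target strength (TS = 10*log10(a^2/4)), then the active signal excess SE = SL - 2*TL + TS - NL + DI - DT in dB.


Step 1: TS = 10*log10(2.99^2/4) = 3.49 dB
Step 2: SE = SL - 2*TL + TS - NL + DI - DT = 223 - 2*78 + (3.49) - 74 + 10 - 9 = -2.51

-2.51 dB


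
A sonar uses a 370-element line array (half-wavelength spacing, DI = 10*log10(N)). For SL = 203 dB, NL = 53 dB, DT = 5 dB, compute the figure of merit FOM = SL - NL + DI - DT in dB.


Step 1: DI = 10*log10(370) = 25.68 dB
Step 2: FOM = SL - NL + DI - DT = 203 - 53 + 25.68 - 5 = 170.68

170.68 dB


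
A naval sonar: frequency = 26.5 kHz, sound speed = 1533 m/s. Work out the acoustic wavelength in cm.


5.78 cm


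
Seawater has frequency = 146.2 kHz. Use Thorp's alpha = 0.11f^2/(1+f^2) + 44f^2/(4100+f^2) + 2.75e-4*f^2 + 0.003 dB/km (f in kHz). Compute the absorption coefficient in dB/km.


42.909 dB/km


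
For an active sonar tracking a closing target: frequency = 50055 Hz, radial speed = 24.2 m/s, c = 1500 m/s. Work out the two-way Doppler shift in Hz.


fd = 2*f*v/c = 2 * 50055 * 24.2 / 1500 = 1615.11

1615.11 Hz


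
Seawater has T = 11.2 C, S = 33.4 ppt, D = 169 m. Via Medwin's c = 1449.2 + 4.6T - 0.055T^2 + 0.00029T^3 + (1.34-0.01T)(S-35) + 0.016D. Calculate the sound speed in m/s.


c = 1449.2 + 4.6*11.2 - 0.055*11.2^2 + 0.00029*11.2^3 + (1.34 - 0.01*11.2)*(33.4 - 35) + 0.016*169 = 1494.97

1494.97 m/s


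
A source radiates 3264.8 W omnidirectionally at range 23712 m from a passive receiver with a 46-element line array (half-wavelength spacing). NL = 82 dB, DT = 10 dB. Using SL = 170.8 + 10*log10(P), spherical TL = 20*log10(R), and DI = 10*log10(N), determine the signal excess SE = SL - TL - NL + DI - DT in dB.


43.07 dB


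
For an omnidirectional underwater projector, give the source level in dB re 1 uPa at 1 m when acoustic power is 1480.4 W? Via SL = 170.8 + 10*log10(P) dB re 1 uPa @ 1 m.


202.5 dB


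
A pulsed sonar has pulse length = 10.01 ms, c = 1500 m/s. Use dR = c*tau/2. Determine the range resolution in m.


dR = c*tau/2 = 1500 * 10.01e-3 / 2 = 7.5075

7.5075 m


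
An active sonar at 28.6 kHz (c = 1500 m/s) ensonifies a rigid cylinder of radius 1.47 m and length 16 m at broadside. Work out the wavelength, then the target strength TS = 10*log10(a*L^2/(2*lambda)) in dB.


Step 1: lambda = c/f = 1500/28600 = 0.05245 m
Step 2: TS = 10*log10(a*L^2/(2*lambda)) = 10*log10(1.47*16^2/(2*0.05245)) = 35.55

35.55 dB


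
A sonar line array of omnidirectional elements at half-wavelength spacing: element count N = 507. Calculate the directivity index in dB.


DI = 10*log10(507) = 27.05

27.05 dB


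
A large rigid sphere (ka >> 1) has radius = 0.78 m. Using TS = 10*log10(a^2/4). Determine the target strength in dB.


TS = 10*log10(0.78^2 / 4) = 10*log10(0.1521) = -8.18

-8.18 dB


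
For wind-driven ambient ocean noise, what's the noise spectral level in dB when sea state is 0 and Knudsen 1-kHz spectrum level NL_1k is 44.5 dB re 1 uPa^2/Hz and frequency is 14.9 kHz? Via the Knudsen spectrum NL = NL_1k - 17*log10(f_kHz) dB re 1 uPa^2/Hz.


NL = NL_1k - 17*log10(f_kHz) = 44.5 - 17*log10(14.9) = 44.5 - (19.94) = 24.56

24.56 dB


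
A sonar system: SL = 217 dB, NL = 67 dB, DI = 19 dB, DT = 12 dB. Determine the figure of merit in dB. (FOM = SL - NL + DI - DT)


FOM = SL - NL + DI - DT = 217 - 67 + 19 - 12 = 157

157 dB


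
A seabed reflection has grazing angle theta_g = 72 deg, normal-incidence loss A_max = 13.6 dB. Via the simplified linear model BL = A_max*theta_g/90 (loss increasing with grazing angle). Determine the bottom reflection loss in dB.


BL = A_max * theta_g / 90 = 13.6 * 72 / 90 = 10.88

10.88 dB


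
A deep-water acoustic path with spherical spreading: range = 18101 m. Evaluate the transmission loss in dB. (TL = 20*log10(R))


85.15 dB


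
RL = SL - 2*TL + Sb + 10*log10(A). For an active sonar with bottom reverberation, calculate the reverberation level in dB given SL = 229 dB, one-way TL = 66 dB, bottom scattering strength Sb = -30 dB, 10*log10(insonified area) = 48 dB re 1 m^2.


115 dB


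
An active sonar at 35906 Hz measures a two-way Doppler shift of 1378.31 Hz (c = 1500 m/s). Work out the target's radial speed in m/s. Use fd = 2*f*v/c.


28.79 m/s


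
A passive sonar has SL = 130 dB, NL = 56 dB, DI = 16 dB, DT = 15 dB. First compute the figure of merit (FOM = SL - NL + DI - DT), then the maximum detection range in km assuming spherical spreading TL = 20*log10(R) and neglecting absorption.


Step 1: FOM = SL - NL + DI - DT = 130 - 56 + 16 - 15 = 75 dB
Step 2: at max range FOM = TL = 20*log10(R), so R = 10^(75/20) = 5623.41 m = 5.62 km

5.62 km


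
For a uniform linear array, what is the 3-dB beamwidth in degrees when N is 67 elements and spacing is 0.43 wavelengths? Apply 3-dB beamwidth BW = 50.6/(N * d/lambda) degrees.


1.76 deg


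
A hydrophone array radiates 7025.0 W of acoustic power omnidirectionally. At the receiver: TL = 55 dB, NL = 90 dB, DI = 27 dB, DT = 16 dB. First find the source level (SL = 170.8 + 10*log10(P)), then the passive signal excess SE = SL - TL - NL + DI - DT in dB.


Step 1: SL = 170.8 + 10*log10(7025.0) = 209.27 dB
Step 2: SE = SL - TL - NL + DI - DT = 209.27 - 55 - 90 + 27 - 16 = 75.27

75.27 dB


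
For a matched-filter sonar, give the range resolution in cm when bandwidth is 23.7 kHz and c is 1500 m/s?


dR = c/(2*BW) = 1500 / (2 * 23.7e3) = 0.0316 m = 3.16 cm

3.16 cm


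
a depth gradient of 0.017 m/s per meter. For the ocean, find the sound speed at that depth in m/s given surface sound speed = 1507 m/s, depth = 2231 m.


c = 1507 + 0.017 * 2231 = 1544.927

1544.927 m/s


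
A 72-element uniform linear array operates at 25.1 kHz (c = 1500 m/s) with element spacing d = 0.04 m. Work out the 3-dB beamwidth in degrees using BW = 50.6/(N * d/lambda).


Step 1: lambda = 1500/25100 = 0.05976 m
Step 2: d/lambda = 0.04/0.05976 = 0.6693
Step 3: BW = 50.6/(N * d/lambda) = 50.6/(72 * 0.6693) = 1.05

1.05 deg


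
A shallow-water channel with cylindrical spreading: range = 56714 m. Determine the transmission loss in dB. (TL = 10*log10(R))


TL = 10*log10(56714) = 47.54

47.54 dB


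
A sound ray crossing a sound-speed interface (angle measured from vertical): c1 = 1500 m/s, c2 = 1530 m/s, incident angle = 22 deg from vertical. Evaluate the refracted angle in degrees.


sin(theta2) = (c2/c1)*sin(theta1) = (1530/1500)*sin(22 deg) = 0.3821
theta2 = arcsin(0.3821) = 22.46

22.46 deg


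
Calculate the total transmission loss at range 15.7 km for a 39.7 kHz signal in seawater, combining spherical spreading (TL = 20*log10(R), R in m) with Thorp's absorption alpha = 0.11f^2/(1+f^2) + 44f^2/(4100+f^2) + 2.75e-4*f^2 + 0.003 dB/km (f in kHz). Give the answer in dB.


Step 1 (Thorp): alpha = 0.11*1576.09/(1+1576.09) + 44*1576.09/(4100+1576.09) + 2.75e-4*1576.09 + 0.003 = 12.7639 dB/km
Step 2: TL_spread = 20*log10(15700) = 83.92 dB
Step 3: TL_abs = alpha*R = 12.7639 * 15.7 = 200.39 dB
Step 4: TL_total = 83.92 + 200.39 = 284.31

284.31 dB


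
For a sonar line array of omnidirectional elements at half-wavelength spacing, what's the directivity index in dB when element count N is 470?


26.72 dB


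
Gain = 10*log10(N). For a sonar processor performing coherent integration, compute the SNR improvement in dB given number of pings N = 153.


Gain = 10*log10(153) = 21.85

21.85 dB


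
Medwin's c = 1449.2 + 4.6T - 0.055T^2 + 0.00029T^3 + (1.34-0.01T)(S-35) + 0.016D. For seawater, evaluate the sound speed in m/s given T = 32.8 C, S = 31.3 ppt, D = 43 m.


c = 1449.2 + 4.6*32.8 - 0.055*32.8^2 + 0.00029*32.8^3 + (1.34 - 0.01*32.8)*(31.3 - 35) + 0.016*43 = 1548.09

1548.09 m/s


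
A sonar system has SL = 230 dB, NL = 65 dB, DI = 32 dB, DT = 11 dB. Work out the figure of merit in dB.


186 dB


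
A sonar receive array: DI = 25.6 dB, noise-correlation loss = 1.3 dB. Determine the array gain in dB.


AG = DI - L_corr = 25.6 - 1.3 = 24.3

24.3 dB


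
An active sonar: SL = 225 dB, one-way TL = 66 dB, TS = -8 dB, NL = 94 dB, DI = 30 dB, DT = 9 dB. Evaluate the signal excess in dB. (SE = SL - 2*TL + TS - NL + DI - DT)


12 dB


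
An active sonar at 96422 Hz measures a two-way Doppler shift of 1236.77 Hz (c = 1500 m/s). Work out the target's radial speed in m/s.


From fd = 2*f*v/c, v = c*fd/(2*f) = 1500 * 1236.77 / (2*96422) = 9.62

9.62 m/s


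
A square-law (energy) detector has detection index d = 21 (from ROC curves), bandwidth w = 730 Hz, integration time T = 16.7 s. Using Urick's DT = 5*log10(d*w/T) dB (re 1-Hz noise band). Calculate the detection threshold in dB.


14.81 dB


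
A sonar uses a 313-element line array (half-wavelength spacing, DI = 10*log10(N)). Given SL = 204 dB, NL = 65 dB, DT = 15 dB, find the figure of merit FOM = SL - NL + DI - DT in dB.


Step 1: DI = 10*log10(313) = 24.96 dB
Step 2: FOM = SL - NL + DI - DT = 204 - 65 + 24.96 - 15 = 148.96

148.96 dB


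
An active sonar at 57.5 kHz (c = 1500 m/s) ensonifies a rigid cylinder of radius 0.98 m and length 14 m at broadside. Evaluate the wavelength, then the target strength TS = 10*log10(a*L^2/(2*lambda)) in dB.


Step 1: lambda = c/f = 1500/57500 = 0.02609 m
Step 2: TS = 10*log10(a*L^2/(2*lambda)) = 10*log10(0.98*14^2/(2*0.02609)) = 35.66

35.66 dB


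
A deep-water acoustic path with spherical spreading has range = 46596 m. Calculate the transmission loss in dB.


93.37 dB


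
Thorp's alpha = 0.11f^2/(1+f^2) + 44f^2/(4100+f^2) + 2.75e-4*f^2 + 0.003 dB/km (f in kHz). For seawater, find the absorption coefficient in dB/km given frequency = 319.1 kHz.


f^2 = 101824.81
alpha = 0.11*101824.81/(1+101824.81) + 44*101824.81/(4100+101824.81) + 2.75e-4*101824.81 + 0.003 = 70.412

70.412 dB/km


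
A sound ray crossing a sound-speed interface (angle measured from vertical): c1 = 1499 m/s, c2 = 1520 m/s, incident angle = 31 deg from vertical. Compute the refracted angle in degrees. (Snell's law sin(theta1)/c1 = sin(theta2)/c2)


31.48 deg


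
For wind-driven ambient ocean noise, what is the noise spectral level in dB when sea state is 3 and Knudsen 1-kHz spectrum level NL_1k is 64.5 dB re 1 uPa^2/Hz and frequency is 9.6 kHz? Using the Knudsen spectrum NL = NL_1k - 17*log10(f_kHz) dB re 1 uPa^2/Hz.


NL = NL_1k - 17*log10(f_kHz) = 64.5 - 17*log10(9.6) = 64.5 - (16.7) = 47.8

47.8 dB


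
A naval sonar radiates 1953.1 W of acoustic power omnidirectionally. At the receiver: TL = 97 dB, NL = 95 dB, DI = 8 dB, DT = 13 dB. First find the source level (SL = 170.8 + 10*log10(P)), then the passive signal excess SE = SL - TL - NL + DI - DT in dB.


Step 1: SL = 170.8 + 10*log10(1953.1) = 203.71 dB
Step 2: SE = SL - TL - NL + DI - DT = 203.71 - 97 - 95 + 8 - 13 = 6.71

6.71 dB


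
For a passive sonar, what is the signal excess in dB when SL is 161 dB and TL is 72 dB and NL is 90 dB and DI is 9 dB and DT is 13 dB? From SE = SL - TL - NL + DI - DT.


-5 dB


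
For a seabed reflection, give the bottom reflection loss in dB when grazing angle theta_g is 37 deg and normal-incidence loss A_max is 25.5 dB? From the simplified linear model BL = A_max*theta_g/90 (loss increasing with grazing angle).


BL = A_max * theta_g / 90 = 25.5 * 37 / 90 = 10.48

10.48 dB


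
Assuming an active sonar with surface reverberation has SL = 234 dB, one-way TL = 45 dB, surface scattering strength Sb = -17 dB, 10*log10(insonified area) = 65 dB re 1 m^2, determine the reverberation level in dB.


RL = SL - 2*TL + Sb + 10*log10(A) = 234 - 2*45 + (-17) + 65 = 192

192 dB


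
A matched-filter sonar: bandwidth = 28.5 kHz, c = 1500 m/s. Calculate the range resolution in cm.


dR = c/(2*BW) = 1500 / (2 * 28.5e3) = 0.0263 m = 2.63 cm

2.63 cm


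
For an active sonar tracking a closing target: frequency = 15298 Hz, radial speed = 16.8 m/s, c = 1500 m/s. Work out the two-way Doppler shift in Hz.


fd = 2*f*v/c = 2 * 15298 * 16.8 / 1500 = 342.68

342.68 Hz


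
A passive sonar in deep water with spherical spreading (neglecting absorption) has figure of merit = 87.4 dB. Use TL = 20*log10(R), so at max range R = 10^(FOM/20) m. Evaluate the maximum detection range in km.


At max range FOM = TL, so 20*log10(R) = 87.4
R = 10^(87.4/20) = 23442.29 m = 23.44 km

23.44 km


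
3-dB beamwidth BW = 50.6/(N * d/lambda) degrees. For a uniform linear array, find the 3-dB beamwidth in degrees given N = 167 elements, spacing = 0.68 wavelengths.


BW = 50.6 / (167 * 0.68) = 50.6 / 113.56 = 0.45

0.45 deg


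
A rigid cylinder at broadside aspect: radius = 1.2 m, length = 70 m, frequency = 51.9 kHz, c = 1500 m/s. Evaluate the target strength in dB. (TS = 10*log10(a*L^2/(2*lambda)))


50.07 dB


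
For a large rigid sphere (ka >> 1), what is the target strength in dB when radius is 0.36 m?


TS = 10*log10(0.36^2 / 4) = 10*log10(0.0324) = -14.89

-14.89 dB


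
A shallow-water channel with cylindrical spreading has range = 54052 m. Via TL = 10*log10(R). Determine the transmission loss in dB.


47.33 dB


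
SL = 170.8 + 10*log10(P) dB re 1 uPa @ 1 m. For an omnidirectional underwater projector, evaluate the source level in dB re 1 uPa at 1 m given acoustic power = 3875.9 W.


SL = 170.8 + 10*log10(3875.9) = 170.8 + 35.88 = 206.68

206.68 dB


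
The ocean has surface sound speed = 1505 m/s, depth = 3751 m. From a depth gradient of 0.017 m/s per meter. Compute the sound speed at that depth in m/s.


1568.767 m/s


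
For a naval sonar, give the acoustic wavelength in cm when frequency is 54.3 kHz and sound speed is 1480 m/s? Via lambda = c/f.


lambda = c/f = 1480 / 54300 = 0.0273 m = 2.73 cm

2.73 cm


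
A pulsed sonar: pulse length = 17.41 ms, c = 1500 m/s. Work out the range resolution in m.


13.0575 m


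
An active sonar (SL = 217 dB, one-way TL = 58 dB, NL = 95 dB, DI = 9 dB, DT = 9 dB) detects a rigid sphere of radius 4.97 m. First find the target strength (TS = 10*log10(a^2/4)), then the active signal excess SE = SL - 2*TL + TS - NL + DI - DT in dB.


Step 1: TS = 10*log10(4.97^2/4) = 7.91 dB
Step 2: SE = SL - 2*TL + TS - NL + DI - DT = 217 - 2*58 + (7.91) - 95 + 9 - 9 = 13.91

13.91 dB


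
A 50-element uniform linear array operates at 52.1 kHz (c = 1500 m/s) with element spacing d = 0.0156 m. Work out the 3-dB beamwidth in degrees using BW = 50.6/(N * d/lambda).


Step 1: lambda = 1500/52100 = 0.02879 m
Step 2: d/lambda = 0.0156/0.02879 = 0.5419
Step 3: BW = 50.6/(N * d/lambda) = 50.6/(50 * 0.5419) = 1.87

1.87 deg


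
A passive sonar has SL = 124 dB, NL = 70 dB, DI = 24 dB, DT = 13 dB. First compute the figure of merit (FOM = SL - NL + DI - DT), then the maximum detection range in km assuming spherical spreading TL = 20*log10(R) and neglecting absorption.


Step 1: FOM = SL - NL + DI - DT = 124 - 70 + 24 - 13 = 65 dB
Step 2: at max range FOM = TL = 20*log10(R), so R = 10^(65/20) = 1778.28 m = 1.78 km

1.78 km


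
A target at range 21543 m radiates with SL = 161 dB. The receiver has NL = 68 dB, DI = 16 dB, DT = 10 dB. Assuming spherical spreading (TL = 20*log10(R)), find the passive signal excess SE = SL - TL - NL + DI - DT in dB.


12.33 dB


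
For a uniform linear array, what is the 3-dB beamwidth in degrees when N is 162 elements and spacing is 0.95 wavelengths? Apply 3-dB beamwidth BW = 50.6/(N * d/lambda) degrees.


BW = 50.6 / (162 * 0.95) = 50.6 / 153.9 = 0.33

0.33 deg


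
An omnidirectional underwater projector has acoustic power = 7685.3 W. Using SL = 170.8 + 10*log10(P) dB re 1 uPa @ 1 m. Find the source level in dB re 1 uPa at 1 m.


SL = 170.8 + 10*log10(7685.3) = 170.8 + 38.86 = 209.66

209.66 dB


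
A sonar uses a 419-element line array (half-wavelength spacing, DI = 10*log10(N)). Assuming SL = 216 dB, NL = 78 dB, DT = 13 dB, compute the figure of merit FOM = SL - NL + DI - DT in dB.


Step 1: DI = 10*log10(419) = 26.22 dB
Step 2: FOM = SL - NL + DI - DT = 216 - 78 + 26.22 - 13 = 151.22

151.22 dB


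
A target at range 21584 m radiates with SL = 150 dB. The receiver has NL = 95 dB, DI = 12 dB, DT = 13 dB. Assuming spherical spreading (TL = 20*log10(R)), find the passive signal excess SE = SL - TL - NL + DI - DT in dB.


Step 1: TL = 20*log10(21584) = 86.68 dB
Step 2: SE = 150 - 86.68 - 95 + 12 - 13 = -32.68

-32.68 dB


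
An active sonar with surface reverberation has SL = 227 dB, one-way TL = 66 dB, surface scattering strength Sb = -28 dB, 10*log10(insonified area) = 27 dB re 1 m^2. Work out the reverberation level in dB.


94 dB


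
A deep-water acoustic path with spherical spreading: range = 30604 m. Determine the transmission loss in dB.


TL = 20*log10(30604) = 89.72

89.72 dB


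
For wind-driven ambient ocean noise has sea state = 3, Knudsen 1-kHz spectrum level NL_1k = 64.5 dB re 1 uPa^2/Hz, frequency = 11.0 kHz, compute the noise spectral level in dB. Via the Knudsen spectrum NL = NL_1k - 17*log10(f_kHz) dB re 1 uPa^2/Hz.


NL = NL_1k - 17*log10(f_kHz) = 64.5 - 17*log10(11.0) = 64.5 - (17.7) = 46.8

46.8 dB


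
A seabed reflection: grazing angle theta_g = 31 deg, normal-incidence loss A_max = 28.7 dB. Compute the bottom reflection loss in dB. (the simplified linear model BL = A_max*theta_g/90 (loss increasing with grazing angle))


BL = A_max * theta_g / 90 = 28.7 * 31 / 90 = 9.89

9.89 dB


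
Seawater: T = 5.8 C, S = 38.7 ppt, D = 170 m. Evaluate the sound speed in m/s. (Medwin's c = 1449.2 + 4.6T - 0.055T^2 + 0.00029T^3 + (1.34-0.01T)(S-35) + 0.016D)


1481.55 m/s


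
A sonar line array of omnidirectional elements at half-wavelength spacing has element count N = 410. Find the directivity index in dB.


26.13 dB


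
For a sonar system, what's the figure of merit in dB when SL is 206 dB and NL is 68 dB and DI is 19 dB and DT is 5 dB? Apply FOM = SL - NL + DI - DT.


FOM = SL - NL + DI - DT = 206 - 68 + 19 - 5 = 152

152 dB


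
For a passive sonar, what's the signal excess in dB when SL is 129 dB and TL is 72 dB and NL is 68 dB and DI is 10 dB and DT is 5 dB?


SE = SL - TL - NL + DI - DT = 129 - 72 - 68 + 10 - 5 = -6

-6 dB


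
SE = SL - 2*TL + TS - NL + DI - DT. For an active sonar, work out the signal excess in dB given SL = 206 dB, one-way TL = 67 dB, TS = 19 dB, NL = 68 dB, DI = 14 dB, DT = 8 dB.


SE = SL - 2*TL + TS - NL + DI - DT = 206 - 2*67 + (19) - 68 + 14 - 8 = 29

29 dB


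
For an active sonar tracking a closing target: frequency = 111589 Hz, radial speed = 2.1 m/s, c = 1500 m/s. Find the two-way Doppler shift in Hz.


fd = 2*f*v/c = 2 * 111589 * 2.1 / 1500 = 312.45

312.45 Hz


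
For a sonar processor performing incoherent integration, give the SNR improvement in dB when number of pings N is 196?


Gain = 5*log10(196) = 11.46

11.46 dB


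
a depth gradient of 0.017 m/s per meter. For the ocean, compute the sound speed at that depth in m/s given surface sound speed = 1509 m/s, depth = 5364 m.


c = 1509 + 0.017 * 5364 = 1600.188

1600.188 m/s


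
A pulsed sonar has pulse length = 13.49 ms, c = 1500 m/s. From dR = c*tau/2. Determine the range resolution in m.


dR = c*tau/2 = 1500 * 13.49e-3 / 2 = 10.1175

10.1175 m


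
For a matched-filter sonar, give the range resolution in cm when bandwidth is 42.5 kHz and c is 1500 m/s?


dR = c/(2*BW) = 1500 / (2 * 42.5e3) = 0.0176 m = 1.76 cm

1.76 cm


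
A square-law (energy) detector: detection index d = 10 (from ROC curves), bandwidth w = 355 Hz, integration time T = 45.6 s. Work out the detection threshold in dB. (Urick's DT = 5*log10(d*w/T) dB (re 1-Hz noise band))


DT = 5*log10(d*w/T) = 5*log10(10 * 355 / 45.6) = 5*log10(77.85) = 9.46

9.46 dB


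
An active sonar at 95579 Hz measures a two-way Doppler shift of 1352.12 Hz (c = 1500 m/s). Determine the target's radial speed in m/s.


10.61 m/s


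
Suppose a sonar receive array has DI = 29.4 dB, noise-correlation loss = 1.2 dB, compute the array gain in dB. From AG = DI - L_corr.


28.2 dB


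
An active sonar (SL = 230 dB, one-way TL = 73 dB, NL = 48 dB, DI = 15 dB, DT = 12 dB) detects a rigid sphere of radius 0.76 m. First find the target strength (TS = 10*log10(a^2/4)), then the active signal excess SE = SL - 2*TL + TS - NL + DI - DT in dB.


Step 1: TS = 10*log10(0.76^2/4) = -8.4 dB
Step 2: SE = SL - 2*TL + TS - NL + DI - DT = 230 - 2*73 + (-8.4) - 48 + 15 - 12 = 30.6

30.6 dB


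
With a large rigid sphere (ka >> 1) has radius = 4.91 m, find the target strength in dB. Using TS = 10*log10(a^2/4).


TS = 10*log10(4.91^2 / 4) = 10*log10(6.027025) = 7.8

7.8 dB


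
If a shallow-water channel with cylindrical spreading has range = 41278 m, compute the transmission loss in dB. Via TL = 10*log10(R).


TL = 10*log10(41278) = 46.16

46.16 dB


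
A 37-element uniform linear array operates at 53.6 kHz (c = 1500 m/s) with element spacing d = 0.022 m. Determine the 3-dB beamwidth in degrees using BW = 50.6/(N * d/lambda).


1.74 deg


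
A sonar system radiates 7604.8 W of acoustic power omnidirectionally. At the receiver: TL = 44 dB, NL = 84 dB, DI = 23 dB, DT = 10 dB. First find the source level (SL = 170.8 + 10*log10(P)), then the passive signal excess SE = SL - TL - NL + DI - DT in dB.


Step 1: SL = 170.8 + 10*log10(7604.8) = 209.61 dB
Step 2: SE = SL - TL - NL + DI - DT = 209.61 - 44 - 84 + 23 - 10 = 94.61

94.61 dB


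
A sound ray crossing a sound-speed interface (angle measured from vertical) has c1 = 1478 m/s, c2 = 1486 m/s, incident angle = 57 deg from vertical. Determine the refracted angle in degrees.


sin(theta2) = (c2/c1)*sin(theta1) = (1486/1478)*sin(57 deg) = 0.84321
theta2 = arcsin(0.84321) = 57.48

57.48 deg


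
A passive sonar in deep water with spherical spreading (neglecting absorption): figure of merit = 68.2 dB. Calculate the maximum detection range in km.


At max range FOM = TL, so 20*log10(R) = 68.2
R = 10^(68.2/20) = 2570.4 m = 2.57 km

2.57 km


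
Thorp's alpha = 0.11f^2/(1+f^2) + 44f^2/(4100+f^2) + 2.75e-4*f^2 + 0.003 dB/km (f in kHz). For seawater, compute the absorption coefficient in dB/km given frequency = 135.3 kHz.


f^2 = 18306.09
alpha = 0.11*18306.09/(1+18306.09) + 44*18306.09/(4100+18306.09) + 2.75e-4*18306.09 + 0.003 = 41.096

41.096 dB/km


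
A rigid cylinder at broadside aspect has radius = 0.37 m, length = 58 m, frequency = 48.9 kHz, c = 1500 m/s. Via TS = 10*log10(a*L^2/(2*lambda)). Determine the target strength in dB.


43.07 dB


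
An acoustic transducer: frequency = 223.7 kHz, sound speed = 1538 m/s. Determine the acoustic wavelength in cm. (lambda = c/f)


lambda = c/f = 1538 / 223700 = 0.0069 m = 0.69 cm

0.69 cm


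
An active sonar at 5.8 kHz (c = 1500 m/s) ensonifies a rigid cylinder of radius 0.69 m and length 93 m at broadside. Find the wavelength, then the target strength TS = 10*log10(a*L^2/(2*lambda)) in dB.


Step 1: lambda = c/f = 1500/5800 = 0.25862 m
Step 2: TS = 10*log10(a*L^2/(2*lambda)) = 10*log10(0.69*93^2/(2*0.25862)) = 40.62

40.62 dB


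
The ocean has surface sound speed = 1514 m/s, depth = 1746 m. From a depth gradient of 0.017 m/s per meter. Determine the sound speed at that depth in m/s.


c = 1514 + 0.017 * 1746 = 1543.682

1543.682 m/s


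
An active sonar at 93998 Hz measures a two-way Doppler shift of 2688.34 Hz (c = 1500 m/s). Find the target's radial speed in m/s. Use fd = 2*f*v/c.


From fd = 2*f*v/c, v = c*fd/(2*f) = 1500 * 2688.34 / (2*93998) = 21.45

21.45 m/s


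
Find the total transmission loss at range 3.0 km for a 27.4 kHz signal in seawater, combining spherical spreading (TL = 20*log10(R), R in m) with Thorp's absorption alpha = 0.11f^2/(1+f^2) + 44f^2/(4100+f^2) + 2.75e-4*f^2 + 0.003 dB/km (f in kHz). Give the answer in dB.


Step 1 (Thorp): alpha = 0.11*750.76/(1+750.76) + 44*750.76/(4100+750.76) + 2.75e-4*750.76 + 0.003 = 7.1293 dB/km
Step 2: TL_spread = 20*log10(3000) = 69.54 dB
Step 3: TL_abs = alpha*R = 7.1293 * 3.0 = 21.39 dB
Step 4: TL_total = 69.54 + 21.39 = 90.93

90.93 dB


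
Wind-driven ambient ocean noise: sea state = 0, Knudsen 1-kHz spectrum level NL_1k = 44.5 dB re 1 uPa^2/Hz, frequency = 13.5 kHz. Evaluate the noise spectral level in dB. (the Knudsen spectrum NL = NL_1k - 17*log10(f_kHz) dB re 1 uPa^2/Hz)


NL = NL_1k - 17*log10(f_kHz) = 44.5 - 17*log10(13.5) = 44.5 - (19.22) = 25.28

25.28 dB


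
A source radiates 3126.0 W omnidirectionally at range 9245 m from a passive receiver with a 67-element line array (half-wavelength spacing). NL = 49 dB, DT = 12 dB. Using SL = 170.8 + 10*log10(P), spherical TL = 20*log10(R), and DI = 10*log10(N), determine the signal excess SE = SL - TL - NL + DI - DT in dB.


Step 1: SL = 170.8 + 10*log10(3126.0) = 205.75 dB
Step 2: TL = 20*log10(9245) = 79.32 dB
Step 3: DI = 10*log10(67) = 18.26 dB
Step 4: SE = SL - TL - NL + DI - DT = 205.75 - 79.32 - 49 + 18.26 - 12 = 83.69

83.69 dB


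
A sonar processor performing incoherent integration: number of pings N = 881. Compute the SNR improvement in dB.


Gain = 5*log10(881) = 14.72

14.72 dB


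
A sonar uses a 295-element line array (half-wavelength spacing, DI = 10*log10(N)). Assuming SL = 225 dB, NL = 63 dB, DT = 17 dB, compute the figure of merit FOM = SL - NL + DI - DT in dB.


Step 1: DI = 10*log10(295) = 24.7 dB
Step 2: FOM = SL - NL + DI - DT = 225 - 63 + 24.7 - 17 = 169.7

169.7 dB


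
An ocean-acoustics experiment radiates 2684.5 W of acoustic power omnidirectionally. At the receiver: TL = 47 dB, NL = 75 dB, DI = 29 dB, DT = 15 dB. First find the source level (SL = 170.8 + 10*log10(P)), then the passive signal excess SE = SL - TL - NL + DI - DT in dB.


Step 1: SL = 170.8 + 10*log10(2684.5) = 205.09 dB
Step 2: SE = SL - TL - NL + DI - DT = 205.09 - 47 - 75 + 29 - 15 = 97.09

97.09 dB


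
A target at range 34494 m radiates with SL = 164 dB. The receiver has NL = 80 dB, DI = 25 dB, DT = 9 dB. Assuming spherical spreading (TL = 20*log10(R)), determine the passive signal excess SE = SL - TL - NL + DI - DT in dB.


Step 1: TL = 20*log10(34494) = 90.75 dB
Step 2: SE = 164 - 90.75 - 80 + 25 - 9 = 9.25

9.25 dB


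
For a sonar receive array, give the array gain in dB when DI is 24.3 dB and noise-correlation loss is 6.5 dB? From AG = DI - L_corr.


17.8 dB


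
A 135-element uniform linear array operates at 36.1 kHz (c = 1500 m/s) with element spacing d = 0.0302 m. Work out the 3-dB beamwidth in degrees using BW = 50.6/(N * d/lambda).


0.52 deg


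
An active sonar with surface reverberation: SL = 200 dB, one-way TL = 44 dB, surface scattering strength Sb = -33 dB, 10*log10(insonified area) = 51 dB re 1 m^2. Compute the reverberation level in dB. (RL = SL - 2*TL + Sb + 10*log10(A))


130 dB


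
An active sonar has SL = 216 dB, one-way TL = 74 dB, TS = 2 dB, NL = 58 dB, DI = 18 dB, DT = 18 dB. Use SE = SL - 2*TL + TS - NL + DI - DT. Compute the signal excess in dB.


12 dB


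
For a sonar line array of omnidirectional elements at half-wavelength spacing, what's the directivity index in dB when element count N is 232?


23.65 dB


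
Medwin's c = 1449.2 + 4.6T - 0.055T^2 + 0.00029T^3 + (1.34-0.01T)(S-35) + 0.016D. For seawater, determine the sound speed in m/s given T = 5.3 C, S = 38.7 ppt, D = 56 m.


1477.74 m/s


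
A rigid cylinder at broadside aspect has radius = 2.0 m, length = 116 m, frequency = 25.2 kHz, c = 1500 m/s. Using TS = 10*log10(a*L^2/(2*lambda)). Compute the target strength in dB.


lambda = 1500/25200 = 0.05952 m
TS = 10*log10(2.0*116^2/(2*0.05952)) = 53.54

53.54 dB


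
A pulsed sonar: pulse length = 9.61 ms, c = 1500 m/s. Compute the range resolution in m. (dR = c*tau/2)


7.2075 m


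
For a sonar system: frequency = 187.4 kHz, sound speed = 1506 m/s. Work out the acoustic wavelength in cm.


lambda = c/f = 1506 / 187400 = 0.008 m = 0.8 cm

0.8 cm


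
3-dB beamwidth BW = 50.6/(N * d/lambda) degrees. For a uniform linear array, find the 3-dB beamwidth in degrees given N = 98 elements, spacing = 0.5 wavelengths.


BW = 50.6 / (98 * 0.5) = 50.6 / 49.0 = 1.03

1.03 deg


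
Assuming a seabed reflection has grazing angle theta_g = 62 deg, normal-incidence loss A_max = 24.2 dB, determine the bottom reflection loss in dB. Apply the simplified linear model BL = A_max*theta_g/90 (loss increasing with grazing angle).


16.67 dB


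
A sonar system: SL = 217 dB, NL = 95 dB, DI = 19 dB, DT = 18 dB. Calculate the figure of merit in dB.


123 dB


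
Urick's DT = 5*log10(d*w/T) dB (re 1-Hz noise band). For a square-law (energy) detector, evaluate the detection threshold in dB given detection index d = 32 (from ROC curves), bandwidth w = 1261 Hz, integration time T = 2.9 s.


20.72 dB


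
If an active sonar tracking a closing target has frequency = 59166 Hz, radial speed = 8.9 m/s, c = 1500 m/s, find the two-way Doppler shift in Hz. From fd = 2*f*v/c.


fd = 2*f*v/c = 2 * 59166 * 8.9 / 1500 = 702.1

702.1 Hz


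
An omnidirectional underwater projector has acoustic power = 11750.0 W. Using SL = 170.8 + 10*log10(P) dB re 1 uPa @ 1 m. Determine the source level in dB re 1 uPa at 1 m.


SL = 170.8 + 10*log10(11750.0) = 170.8 + 40.7 = 211.5

211.5 dB


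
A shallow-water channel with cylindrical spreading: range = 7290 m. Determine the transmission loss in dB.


38.63 dB


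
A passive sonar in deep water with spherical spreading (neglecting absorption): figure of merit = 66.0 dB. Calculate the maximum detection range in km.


At max range FOM = TL, so 20*log10(R) = 66.0
R = 10^(66.0/20) = 1995.26 m = 2.0 km

2.0 km


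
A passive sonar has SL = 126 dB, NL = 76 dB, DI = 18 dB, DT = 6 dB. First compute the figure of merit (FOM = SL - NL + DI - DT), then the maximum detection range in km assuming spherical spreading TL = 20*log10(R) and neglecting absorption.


Step 1: FOM = SL - NL + DI - DT = 126 - 76 + 18 - 6 = 62 dB
Step 2: at max range FOM = TL = 20*log10(R), so R = 10^(62/20) = 1258.93 m = 1.26 km

1.26 km


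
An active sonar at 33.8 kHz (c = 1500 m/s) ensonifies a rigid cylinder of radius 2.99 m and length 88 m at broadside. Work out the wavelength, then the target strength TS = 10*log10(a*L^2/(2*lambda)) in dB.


Step 1: lambda = c/f = 1500/33800 = 0.04438 m
Step 2: TS = 10*log10(a*L^2/(2*lambda)) = 10*log10(2.99*88^2/(2*0.04438)) = 54.16

54.16 dB


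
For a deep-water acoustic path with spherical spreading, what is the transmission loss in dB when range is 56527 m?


TL = 20*log10(56527) = 95.05

95.05 dB


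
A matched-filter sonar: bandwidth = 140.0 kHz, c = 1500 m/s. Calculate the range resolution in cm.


0.54 cm


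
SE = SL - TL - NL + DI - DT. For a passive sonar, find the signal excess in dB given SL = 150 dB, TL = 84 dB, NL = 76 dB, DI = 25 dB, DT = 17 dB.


SE = SL - TL - NL + DI - DT = 150 - 84 - 76 + 25 - 17 = -2

-2 dB


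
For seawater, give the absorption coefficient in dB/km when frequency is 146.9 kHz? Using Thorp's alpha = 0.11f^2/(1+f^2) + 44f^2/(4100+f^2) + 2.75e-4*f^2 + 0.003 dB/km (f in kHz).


f^2 = 21579.61
alpha = 0.11*21579.61/(1+21579.61) + 44*21579.61/(4100+21579.61) + 2.75e-4*21579.61 + 0.003 = 43.022

43.022 dB/km


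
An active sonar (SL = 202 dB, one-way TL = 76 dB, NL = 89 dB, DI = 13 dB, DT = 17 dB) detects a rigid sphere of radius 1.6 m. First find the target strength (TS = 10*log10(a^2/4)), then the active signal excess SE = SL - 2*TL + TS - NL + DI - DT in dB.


Step 1: TS = 10*log10(1.6^2/4) = -1.94 dB
Step 2: SE = SL - 2*TL + TS - NL + DI - DT = 202 - 2*76 + (-1.94) - 89 + 13 - 17 = -44.94

-44.94 dB


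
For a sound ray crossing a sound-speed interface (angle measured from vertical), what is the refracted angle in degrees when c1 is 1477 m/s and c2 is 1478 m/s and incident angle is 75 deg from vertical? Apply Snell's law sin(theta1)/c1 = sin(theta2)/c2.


sin(theta2) = (c2/c1)*sin(theta1) = (1478/1477)*sin(75 deg) = 0.96658
theta2 = arcsin(0.96658) = 75.15

75.15 deg


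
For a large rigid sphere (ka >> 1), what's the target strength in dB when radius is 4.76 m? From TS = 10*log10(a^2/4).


TS = 10*log10(4.76^2 / 4) = 10*log10(5.6644) = 7.53

7.53 dB


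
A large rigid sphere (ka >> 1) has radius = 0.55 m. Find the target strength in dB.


TS = 10*log10(0.55^2 / 4) = 10*log10(0.075625) = -11.21

-11.21 dB


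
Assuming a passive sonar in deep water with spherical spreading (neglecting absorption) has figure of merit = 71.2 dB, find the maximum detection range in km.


At max range FOM = TL, so 20*log10(R) = 71.2
R = 10^(71.2/20) = 3630.78 m = 3.63 km

3.63 km


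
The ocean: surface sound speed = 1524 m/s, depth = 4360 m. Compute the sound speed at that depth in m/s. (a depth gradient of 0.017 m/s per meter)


1598.12 m/s


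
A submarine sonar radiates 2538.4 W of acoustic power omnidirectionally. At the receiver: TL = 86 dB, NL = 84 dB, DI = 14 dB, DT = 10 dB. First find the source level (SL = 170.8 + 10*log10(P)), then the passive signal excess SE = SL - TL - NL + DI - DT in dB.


Step 1: SL = 170.8 + 10*log10(2538.4) = 204.85 dB
Step 2: SE = SL - TL - NL + DI - DT = 204.85 - 86 - 84 + 14 - 10 = 38.85

38.85 dB


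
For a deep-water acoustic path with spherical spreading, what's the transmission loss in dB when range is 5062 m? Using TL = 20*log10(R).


TL = 20*log10(5062) = 74.09

74.09 dB
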